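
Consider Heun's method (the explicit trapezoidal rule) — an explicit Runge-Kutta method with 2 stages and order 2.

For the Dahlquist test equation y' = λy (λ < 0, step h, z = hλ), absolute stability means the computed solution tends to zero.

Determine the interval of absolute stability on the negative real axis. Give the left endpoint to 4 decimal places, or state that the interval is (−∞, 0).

With y'=λy (z=hλ):
  order 2, 2-stage ⇒ R(z)=1+z+z^2/2
  (e.g. R(-1.67)=0.72445, |R|=0.72445)

Find x<0 with |R(x)|<1.
x=-1.67: |R|=0.7244
|R(-2.19)|=1.2080 |R(-1.75)|=0.7812 |R(-1.09)|=0.5040
Bisect:
  x_lo=-2.7481 |R|=2.0280  x_hi=-0.1885 |R|=0.8293
  mid=-1.46832 |R|=0.60966 →hi
  mid=-2.10823 |R|=1.11409 →lo
  mid=-1.78828 |R|=0.81069 →hi
  mid=-1.94825 |R|=0.94959 →hi
  mid=-2.02824 |R|=1.02864 →lo
  mid=-1.98825 |R|=0.98832 →hi
  mid=-2.00824 |R|=1.00828 →lo
  mid=-1.99825 |R|=0.99825 →hi
  ...
  [-2.00012,-1.99996] ⇒ x*=-2.0000
So |R|<1 on (-2.0000, 0).

(-2.0000, 0).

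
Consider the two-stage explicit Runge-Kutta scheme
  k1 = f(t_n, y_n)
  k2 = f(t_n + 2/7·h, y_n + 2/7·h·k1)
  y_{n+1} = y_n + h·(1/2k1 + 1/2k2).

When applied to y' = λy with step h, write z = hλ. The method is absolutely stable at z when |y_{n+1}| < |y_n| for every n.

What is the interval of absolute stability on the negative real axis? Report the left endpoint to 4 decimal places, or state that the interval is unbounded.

On y'=λy, z=hλ:
  k1=λy_n ⇒ h·k1=z·y_n;  k2=λ(1+2/7z)y_n ⇒ h·k2=z(1+2/7z)y_n
  y_{n+1}/y_n = 1 + 1/2z + 1/2z(1+2/7z) = 1 + z + 1/7z²
  ⇒ R(z) = 1 + z + 1/7z².

Solve |R(x)|<1 on ℝ⁻.
x=-1.11: |R|=0.0660
R=1: x+1/7x²=0 ⇒ x=−7=-7.0000; min R=1−1/(4·1/7)=-0.7500>−1
Confirm numerically:
  x=-6.729: |R|=0.73949 <1
  x=-5.361: |R|=0.25524 <1
  x=-3.580: |R|=0.74909 <1
  x=-7.416: |R|=1.44072 >1
  x=-7.373: |R|=1.39288 >1
Stable set (-7.0000, 0).

z∈(-7.0000,0).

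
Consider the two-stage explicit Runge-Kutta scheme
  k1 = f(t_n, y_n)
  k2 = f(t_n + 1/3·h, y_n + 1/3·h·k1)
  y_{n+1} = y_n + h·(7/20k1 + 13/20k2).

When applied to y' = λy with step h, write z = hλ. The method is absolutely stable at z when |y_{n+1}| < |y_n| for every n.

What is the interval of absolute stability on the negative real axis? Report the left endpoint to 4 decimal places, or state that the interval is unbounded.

With y'=λy (z=hλ):
  k1=λy_n ⇒ h·k1=z·y_n;  k2=λ(1+1/3z)y_n ⇒ h·k2=z(1+1/3z)y_n
  y_{n+1}/y_n = 1 + 7/20z + 13/20z(1+1/3z) = 1 + z + 13/60z²
  so R(z) = 1 + z + 13/60z².

Solve |R(x)|<1 on ℝ⁻.
x=-0.84: |R|=0.3129
R=1: x+13/60x²=0 ⇒ x=−60/13=-4.6154; min R=1−1/(4·13/60)=-0.1538>−1
Confirm numerically:
  x=-3.545: |R|=0.17786 <1
  x=-3.160: |R|=0.00355 <1
  x=-2.531: |R|=0.14304 <1
  x=-1.917: |R|=0.12077 <1
  x=-4.846: |R|=1.24214 >1
  x=-4.827: |R|=1.22132 >1
So |R|<1 on (-4.6154, 0).

z∈(-4.6154,0).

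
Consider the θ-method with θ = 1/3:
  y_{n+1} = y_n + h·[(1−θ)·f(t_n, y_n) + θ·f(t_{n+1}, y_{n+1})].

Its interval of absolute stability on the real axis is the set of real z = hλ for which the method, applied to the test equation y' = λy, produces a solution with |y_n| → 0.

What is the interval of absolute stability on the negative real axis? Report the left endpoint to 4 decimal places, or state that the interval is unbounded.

(-6.0000, 0).

Test eqn y'=λy, z=hλ:
  y_{n+1} = y_n + z·[2/3·y_n + 1/3·y_{n+1}] ⇒ (1 − 1/3z)y_{n+1} = (1 + 2/3z)y_n
  R(z) = (1 + 2/3z)/(1 − 1/3z).

Boundary: |R(x)|=1, x<0.
x=-0.98: |R|=0.2613
R=−1: 1+2/3x = −1+1/3x ⇒ -1/3x=2 ⇒ x=2/(-1/3)=-6.0000
Confirm numerically:
  x=-5.310: |R|=0.91697 <1
  x=-4.361: |R|=0.77734 <1
  x=-3.965: |R|=0.70782 <1
  x=-3.675: |R|=0.65169 <1
  x=-6.589: |R|=1.06142 >1
  x=-6.154: |R|=1.01682 >1
Interval (-6.0000, 0).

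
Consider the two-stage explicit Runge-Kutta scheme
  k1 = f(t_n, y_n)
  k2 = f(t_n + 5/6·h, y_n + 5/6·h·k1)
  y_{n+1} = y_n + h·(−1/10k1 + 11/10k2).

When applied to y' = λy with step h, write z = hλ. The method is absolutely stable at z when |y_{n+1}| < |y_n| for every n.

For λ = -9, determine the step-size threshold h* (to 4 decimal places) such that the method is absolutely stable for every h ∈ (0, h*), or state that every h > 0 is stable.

On y'=λy, z=hλ:
  k1=λy_n ⇒ h·k1=z·y_n;  k2=λ(1+5/6z)y_n ⇒ h·k2=z(1+5/6z)y_n
  y_{n+1}/y_n = 1 − 1/10z + 11/10z(1+5/6z) = 1 + z + 11/12z²
  R(z) = 1 + z + 11/12z².

Find x<0 with |R(x)|<1.
x=-0.95: |R|=0.8773
R=1: x+11/12x²=0 ⇒ x=−12/11=-1.0909; min R=1−1/(4·11/12)=0.7273>−1
Confirm numerically:
  x=-0.871: |R|=0.82442 <1
  x=-0.837: |R|=0.80519 <1
  x=-0.715: |R|=0.75362 <1
  x=-0.712: |R|=0.75270 <1
  x=-1.376: |R|=1.35959 >1
  x=-1.358: |R|=1.33248 >1
Stable set (-1.0909, 0).

(-1.0909,0); λ=-9 ⇒ h* = (12/11)/9 = 0.1212.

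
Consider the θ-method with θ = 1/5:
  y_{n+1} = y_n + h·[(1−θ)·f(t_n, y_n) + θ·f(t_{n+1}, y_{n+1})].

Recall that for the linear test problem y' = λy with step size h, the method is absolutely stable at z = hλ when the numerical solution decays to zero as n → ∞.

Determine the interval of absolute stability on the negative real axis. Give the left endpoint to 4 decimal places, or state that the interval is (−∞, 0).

With y'=λy (z=hλ):
  y_{n+1} = y_n + z·[4/5·y_n + 1/5·y_{n+1}] ⇒ (1 − 1/5z)y_{n+1} = (1 + 4/5z)y_n
  ⇒ R(z) = (1 + 4/5z)/(1 − 1/5z).

Find x<0 with |R(x)|<1.
x=-1.22: |R|=0.0193
R=−1: 1+4/5x = −1+1/5x ⇒ -3/5x=2 ⇒ x=2/(-3/5)=-3.3333
Confirm numerically:
  x=-2.856: |R|=0.81772 <1
  x=-1.755: |R|=0.29904 <1
  x=-1.367: |R|=0.07350 <1
  x=-1.355: |R|=0.06609 <1
  x=-3.873: |R|=1.18246 >1
  x=-3.566: |R|=1.08148 >1
  x=-3.432: |R|=1.03510 >1
Interval (-3.3333, 0).

(-3.3333, 0).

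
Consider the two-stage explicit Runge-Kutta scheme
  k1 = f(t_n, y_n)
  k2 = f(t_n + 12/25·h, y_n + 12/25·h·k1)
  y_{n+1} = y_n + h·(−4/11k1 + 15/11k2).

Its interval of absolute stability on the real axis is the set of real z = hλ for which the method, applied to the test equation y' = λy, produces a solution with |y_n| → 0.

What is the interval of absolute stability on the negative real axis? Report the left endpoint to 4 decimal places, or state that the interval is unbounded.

On y'=λy, z=hλ:
  k1=λy_n ⇒ h·k1=z·y_n;  k2=λ(1+12/25z)y_n ⇒ h·k2=z(1+12/25z)y_n
  y_{n+1}/y_n = 1 − 4/11z + 15/11z(1+12/25z) = 1 + z + 36/55z²
  ⇒ R(z) = 1 + z + 36/55z².

Solve |R(x)|<1 on ℝ⁻.
x=-1.47: |R|=0.9444
R=1: x+36/55x²=0 ⇒ x=−55/36=-1.5278; min R=1−1/(4·36/55)=0.6181>−1
Confirm numerically:
  x=-1.422: |R|=0.90155 <1
  x=-1.263: |R|=0.78111 <1
  x=-0.723: |R|=0.61915 <1
  x=-1.834: |R|=1.36760 >1
  x=-1.786: |R|=1.30187 >1
  x=-1.617: |R|=1.09443 >1
Interval (-1.5278, 0).

z∈(-1.5278,0).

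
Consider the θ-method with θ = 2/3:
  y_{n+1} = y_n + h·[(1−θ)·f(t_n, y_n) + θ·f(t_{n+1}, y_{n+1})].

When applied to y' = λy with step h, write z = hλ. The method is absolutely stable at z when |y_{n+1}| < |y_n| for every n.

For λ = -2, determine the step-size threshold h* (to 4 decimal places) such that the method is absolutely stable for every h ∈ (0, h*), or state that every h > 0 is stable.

On y'=λy, z=hλ:
  y_{n+1} = y_n + z·[1/3·y_n + 2/3·y_{n+1}] ⇒ (1 − 2/3z)y_{n+1} = (1 + 1/3z)y_n
  ⇒ R(z) = (1 + 1/3z)/(1 − 2/3z).

Need |R(x)|<1, x<0.
x=-1.04: |R|=0.3858
x=-2: |R|=0.1429
x=-10: |R|=0.3043
x=-100: |R|=0.4778
θ=2/3≥1/2 ⇒ |1+1/3x|<|1−2/3x| ∀x<0 ⇒ stable on all of ℝ⁻.

unbounded; (−∞, 0). Any h>0 works for λ=-2.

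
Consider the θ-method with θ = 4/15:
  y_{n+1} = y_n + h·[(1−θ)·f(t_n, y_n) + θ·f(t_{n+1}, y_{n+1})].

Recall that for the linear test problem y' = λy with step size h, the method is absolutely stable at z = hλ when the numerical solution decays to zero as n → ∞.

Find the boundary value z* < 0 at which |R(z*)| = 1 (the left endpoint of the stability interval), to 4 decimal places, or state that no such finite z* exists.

z* = -4.2857.

Test eqn y'=λy, z=hλ:
  y_{n+1} = y_n + z·[11/15·y_n + 4/15·y_{n+1}] ⇒ (1 − 4/15z)y_{n+1} = (1 + 11/15z)y_n
  ⇒ R(z) = (1 + 11/15z)/(1 − 4/15z).

Solve |R(x)|<1 on ℝ⁻.
x=-0.35: |R|=0.6799
R=−1: 1+11/15x = −1+4/15x ⇒ -7/15x=2 ⇒ x=2/(-7/15)=-4.2857
Confirm numerically:
  x=-3.595: |R|=0.83543 <1
  x=-3.527: |R|=0.81754 <1
  x=-2.847: |R|=0.61835 <1
  x=-4.796: |R|=1.10449 >1
  x=-4.544: |R|=1.05450 >1
  x=-4.360: |R|=1.01603 >1
Interval (-4.2857, 0).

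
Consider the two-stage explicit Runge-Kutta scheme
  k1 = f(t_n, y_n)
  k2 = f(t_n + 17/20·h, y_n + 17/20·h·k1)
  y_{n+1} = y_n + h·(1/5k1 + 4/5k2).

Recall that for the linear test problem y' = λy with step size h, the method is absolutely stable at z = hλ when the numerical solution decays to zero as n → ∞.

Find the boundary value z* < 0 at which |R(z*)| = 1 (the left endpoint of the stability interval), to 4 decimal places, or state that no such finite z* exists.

Test eqn y'=λy, z=hλ:
  k1=λy_n ⇒ h·k1=z·y_n;  k2=λ(1+17/20z)y_n ⇒ h·k2=z(1+17/20z)y_n
  y_{n+1}/y_n = 1 + 1/5z + 4/5z(1+17/20z) = 1 + z + 17/25z²
  so R(z) = 1 + z + 17/25z².

Find x<0 with |R(x)|<1.
x=-1.66: |R|=1.2138
R=1: x+17/25x²=0 ⇒ x=−25/17=-1.4706; min R=1−1/(4·17/25)=0.6324>−1
Confirm numerically:
  x=-1.448: |R|=0.97776 <1
  x=-1.341: |R|=0.88183 <1
  x=-1.096: |R|=0.72083 <1
  x=-0.796: |R|=0.63486 <1
  x=-2.048: |R|=1.80413 >1
  x=-1.539: |R|=1.07159 >1
Stable set (-1.4706, 0).

left endpoint -1.4706.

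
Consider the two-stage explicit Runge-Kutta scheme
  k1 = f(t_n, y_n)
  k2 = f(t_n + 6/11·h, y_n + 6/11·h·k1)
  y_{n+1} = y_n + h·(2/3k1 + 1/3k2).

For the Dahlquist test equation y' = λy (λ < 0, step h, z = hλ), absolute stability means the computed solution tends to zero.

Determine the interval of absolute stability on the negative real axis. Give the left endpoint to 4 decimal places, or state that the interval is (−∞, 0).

z∈(-5.5000,0).

With y'=λy (z=hλ):
  k1=λy_n ⇒ h·k1=z·y_n;  k2=λ(1+6/11z)y_n ⇒ h·k2=z(1+6/11z)y_n
  y_{n+1}/y_n = 1 + 2/3z + 1/3z(1+6/11z) = 1 + z + 2/11z²
  ⇒ R(z) = 1 + z + 2/11z².

Find x<0 with |R(x)|<1.
x=-0.95: |R|=0.2141
R=1: x+2/11x²=0 ⇒ x=−11/2=-5.5000; min R=1−1/(4·2/11)=-0.3750>−1
Confirm numerically:
  x=-5.360: |R|=0.86356 <1
  x=-4.947: |R|=0.50260 <1
  x=-3.858: |R|=0.15179 <1
  x=-5.975: |R|=1.51602 >1
  x=-5.848: |R|=1.37002 >1
  x=-5.715: |R|=1.22340 >1
Stable set (-5.5000, 0).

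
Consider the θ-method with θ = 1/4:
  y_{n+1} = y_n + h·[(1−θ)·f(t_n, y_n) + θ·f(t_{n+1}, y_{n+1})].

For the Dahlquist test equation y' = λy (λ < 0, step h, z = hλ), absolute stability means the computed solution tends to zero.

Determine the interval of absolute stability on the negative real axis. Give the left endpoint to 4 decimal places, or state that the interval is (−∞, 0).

Set f=λy, z=hλ:
  y_{n+1} = y_n + z·[3/4·y_n + 1/4·y_{n+1}] ⇒ (1 − 1/4z)y_{n+1} = (1 + 3/4z)y_n
  ⇒ R(z) = (1 + 3/4z)/(1 − 1/4z).

Boundary: |R(x)|=1, x<0.
x=-0.66: |R|=0.4335
R=−1: 1+3/4x = −1+1/4x ⇒ -1/2x=2 ⇒ x=2/(-1/2)=-4.0000
Confirm numerically:
  x=-3.152: |R|=0.76286 <1
  x=-2.790: |R|=0.64359 <1
  x=-2.368: |R|=0.48744 <1
  x=-2.033: |R|=0.34792 <1
  x=-4.341: |R|=1.08176 >1
  x=-4.117: |R|=1.02883 >1
Interval (-4.0000, 0).

(-4.0000, 0).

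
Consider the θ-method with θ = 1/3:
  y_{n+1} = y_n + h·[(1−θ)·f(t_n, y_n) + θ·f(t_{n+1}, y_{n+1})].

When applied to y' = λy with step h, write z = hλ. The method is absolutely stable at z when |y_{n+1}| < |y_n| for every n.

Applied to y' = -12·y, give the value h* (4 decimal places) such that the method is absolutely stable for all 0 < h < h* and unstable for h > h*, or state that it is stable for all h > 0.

(-6.0000,0); λ=-12 ⇒ h* = (6)/12 = 0.5000.

On y'=λy, z=hλ:
  y_{n+1} = y_n + z·[2/3·y_n + 1/3·y_{n+1}] ⇒ (1 − 1/3z)y_{n+1} = (1 + 2/3z)y_n
  ⇒ R(z) = (1 + 2/3z)/(1 − 1/3z).

Need |R(x)|<1, x<0.
x=-1.23: |R|=0.1277
R=−1: 1+2/3x = −1+1/3x ⇒ -1/3x=2 ⇒ x=2/(-1/3)=-6.0000
Confirm numerically:
  x=-4.737: |R|=0.83676 <1
  x=-3.713: |R|=0.65932 <1
  x=-3.084: |R|=0.52071 <1
  x=-6.537: |R|=1.05631 >1
  x=-6.416: |R|=1.04418 >1
  x=-6.074: |R|=1.00816 >1
So |R|<1 on (-6.0000, 0).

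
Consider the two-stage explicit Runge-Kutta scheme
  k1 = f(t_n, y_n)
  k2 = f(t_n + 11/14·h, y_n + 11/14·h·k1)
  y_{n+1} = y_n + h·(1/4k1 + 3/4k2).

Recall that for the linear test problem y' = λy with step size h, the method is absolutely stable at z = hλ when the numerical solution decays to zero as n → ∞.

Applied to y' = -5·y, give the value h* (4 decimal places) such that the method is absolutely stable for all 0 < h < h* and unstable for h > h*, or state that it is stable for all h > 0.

(-1.6970,0); λ=-5 ⇒ h* = (56/33)/5 = 0.3394.

On y'=λy, z=hλ:
  k1=λy_n ⇒ h·k1=z·y_n;  k2=λ(1+11/14z)y_n ⇒ h·k2=z(1+11/14z)y_n
  y_{n+1}/y_n = 1 + 1/4z + 3/4z(1+11/14z) = 1 + z + 33/56z²
  ⇒ R(z) = 1 + z + 33/56z².

Need |R(x)|<1, x<0.
x=-0.92: |R|=0.5788
R=1: x+33/56x²=0 ⇒ x=−56/33=-1.6970; min R=1−1/(4·33/56)=0.5758>−1
Confirm numerically:
  x=-1.209: |R|=0.65235 <1
  x=-1.113: |R|=0.61699 <1
  x=-1.099: |R|=0.61274 <1
  x=-0.877: |R|=0.57624 <1
  x=-2.116: |R|=1.52250 >1
  x=-2.042: |R|=1.41518 >1
  x=-1.951: |R|=1.29206 >1
Interval (-1.6970, 0).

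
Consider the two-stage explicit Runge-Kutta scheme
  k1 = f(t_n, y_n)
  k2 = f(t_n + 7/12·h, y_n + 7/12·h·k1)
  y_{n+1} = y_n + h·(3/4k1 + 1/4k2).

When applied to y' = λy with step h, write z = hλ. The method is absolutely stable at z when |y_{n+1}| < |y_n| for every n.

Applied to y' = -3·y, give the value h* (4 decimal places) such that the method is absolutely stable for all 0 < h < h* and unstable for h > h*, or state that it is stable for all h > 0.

(-6.8571,0); λ=-3 ⇒ h* = (48/7)/3 = 2.2857.

Set f=λy, z=hλ:
  k1=λy_n ⇒ h·k1=z·y_n;  k2=λ(1+7/12z)y_n ⇒ h·k2=z(1+7/12z)y_n
  y_{n+1}/y_n = 1 + 3/4z + 1/4z(1+7/12z) = 1 + z + 7/48z²
  ⇒ R(z) = 1 + z + 7/48z².

Find x<0 with |R(x)|<1.
x=-0.35: |R|=0.6679
R=1: x+7/48x²=0 ⇒ x=−48/7=-6.8571; min R=1−1/(4·7/48)=-0.7143>−1
Confirm numerically:
  x=-4.465: |R|=0.55763 <1
  x=-4.363: |R|=0.58695 <1
  x=-2.803: |R|=0.65722 <1
  x=-7.184: |R|=1.34244 >1
  x=-7.105: |R|=1.25682 >1
  x=-6.886: |R|=1.02898 >1
Stable set (-6.8571, 0).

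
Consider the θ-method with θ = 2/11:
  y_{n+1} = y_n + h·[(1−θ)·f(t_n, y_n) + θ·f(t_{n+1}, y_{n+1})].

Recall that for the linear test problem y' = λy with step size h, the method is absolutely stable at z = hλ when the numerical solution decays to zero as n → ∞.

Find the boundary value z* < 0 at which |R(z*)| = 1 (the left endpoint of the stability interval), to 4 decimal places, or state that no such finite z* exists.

z* = -3.1429.

With y'=λy (z=hλ):
  y_{n+1} = y_n + z·[9/11·y_n + 2/11·y_{n+1}] ⇒ (1 − 2/11z)y_{n+1} = (1 + 9/11z)y_n
  R(z) = (1 + 9/11z)/(1 − 2/11z).

Need |R(x)|<1, x<0.
x=-1.71: |R|=0.3044
R=−1: 1+9/11x = −1+2/11x ⇒ -7/11x=2 ⇒ x=2/(-7/11)=-3.1429
Confirm numerically:
  x=-2.990: |R|=0.93698 <1
  x=-1.916: |R|=0.42098 <1
  x=-1.531: |R|=0.19762 <1
  x=-3.677: |R|=1.20372 >1
  x=-3.271: |R|=1.05113 >1
Stable set (-3.1429, 0).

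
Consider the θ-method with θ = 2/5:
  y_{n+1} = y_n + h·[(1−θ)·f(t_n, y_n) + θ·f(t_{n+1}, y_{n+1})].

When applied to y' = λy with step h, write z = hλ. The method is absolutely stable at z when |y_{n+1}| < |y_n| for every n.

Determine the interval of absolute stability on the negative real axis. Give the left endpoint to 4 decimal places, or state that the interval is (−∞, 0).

On y'=λy, z=hλ:
  y_{n+1} = y_n + z·[3/5·y_n + 2/5·y_{n+1}] ⇒ (1 − 2/5z)y_{n+1} = (1 + 3/5z)y_n
  ⇒ R(z) = (1 + 3/5z)/(1 − 2/5z).

Need |R(x)|<1, x<0.
x=-1.22: |R|=0.1801
R=−1: 1+3/5x = −1+2/5x ⇒ -1/5x=2 ⇒ x=2/(-1/5)=-10.0000
Confirm numerically:
  x=-9.776: |R|=0.99088 <1
  x=-9.468: |R|=0.97777 <1
  x=-5.874: |R|=0.75364 <1
  x=-4.443: |R|=0.59981 <1
  x=-10.560: |R|=1.02144 >1
  x=-10.275: |R|=1.01076 >1
  x=-10.077: |R|=1.00306 >1
Interval (-10.0000, 0).

(-10.0000, 0).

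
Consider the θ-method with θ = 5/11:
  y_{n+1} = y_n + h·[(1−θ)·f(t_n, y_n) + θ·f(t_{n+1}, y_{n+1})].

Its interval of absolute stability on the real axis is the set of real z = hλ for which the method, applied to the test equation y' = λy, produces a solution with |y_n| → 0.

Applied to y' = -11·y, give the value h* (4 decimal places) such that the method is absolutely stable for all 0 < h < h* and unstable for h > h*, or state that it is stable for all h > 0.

(-22.0000,0); λ=-11 ⇒ h* = (22)/11 = 2.0000.

Set f=λy, z=hλ:
  y_{n+1} = y_n + z·[6/11·y_n + 5/11·y_{n+1}] ⇒ (1 − 5/11z)y_{n+1} = (1 + 6/11z)y_n
  so R(z) = (1 + 6/11z)/(1 − 5/11z).

Solve |R(x)|<1 on ℝ⁻.
x=-0.89: |R|=0.3663
R=−1: 1+6/11x = −1+5/11x ⇒ -1/11x=2 ⇒ x=2/(-1/11)=-22.0000
Confirm numerically:
  x=-20.548: |R|=0.98723 <1
  x=-16.213: |R|=0.93714 <1
  x=-12.304: |R|=0.86630 <1
  x=-22.546: |R|=1.00441 >1
  x=-22.170: |R|=1.00140 >1
Stable set (-22.0000, 0).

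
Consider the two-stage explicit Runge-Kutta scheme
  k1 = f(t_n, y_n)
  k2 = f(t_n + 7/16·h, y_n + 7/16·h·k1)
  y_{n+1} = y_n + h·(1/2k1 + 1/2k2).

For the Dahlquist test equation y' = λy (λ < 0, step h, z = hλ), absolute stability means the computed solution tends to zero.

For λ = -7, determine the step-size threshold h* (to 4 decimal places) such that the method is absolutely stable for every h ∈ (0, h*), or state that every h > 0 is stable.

On y'=λy, z=hλ:
  k1=λy_n ⇒ h·k1=z·y_n;  k2=λ(1+7/16z)y_n ⇒ h·k2=z(1+7/16z)y_n
  y_{n+1}/y_n = 1 + 1/2z + 1/2z(1+7/16z) = 1 + z + 7/32z²
  ⇒ R(z) = 1 + z + 7/32z².

Need |R(x)|<1, x<0.
x=-1.23: |R|=0.1009
R=1: x+7/32x²=0 ⇒ x=−32/7=-4.5714; min R=1−1/(4·7/32)=-0.1429>−1
Confirm numerically:
  x=-4.193: |R|=0.65290 <1
  x=-3.557: |R|=0.21068 <1
  x=-3.291: |R|=0.07821 <1
  x=-1.993: |R|=0.12411 <1
  x=-4.765: |R|=1.20177 >1
  x=-4.684: |R|=1.11534 >1
  x=-4.656: |R|=1.08614 >1
Stable set (-4.5714, 0).

(-4.5714,0); λ=-7 ⇒ h* = (32/7)/7 = 0.6531.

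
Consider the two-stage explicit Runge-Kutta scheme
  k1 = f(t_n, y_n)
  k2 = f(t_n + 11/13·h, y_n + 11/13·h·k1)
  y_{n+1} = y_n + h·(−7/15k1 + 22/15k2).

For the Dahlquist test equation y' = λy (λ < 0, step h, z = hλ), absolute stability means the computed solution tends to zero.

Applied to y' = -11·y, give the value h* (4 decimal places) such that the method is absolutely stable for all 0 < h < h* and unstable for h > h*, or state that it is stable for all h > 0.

(-0.8058,0); λ=-11 ⇒ h* = (195/242)/11 = 0.0733.

With y'=λy (z=hλ):
  k1=λy_n ⇒ h·k1=z·y_n;  k2=λ(1+11/13z)y_n ⇒ h·k2=z(1+11/13z)y_n
  y_{n+1}/y_n = 1 − 7/15z + 22/15z(1+11/13z) = 1 + z + 242/195z²
  so R(z) = 1 + z + 242/195z².

Solve |R(x)|<1 on ℝ⁻.
x=-1.27: |R|=1.7317
R=1: x+242/195x²=0 ⇒ x=−195/242=-0.8058; min R=1−1/(4·242/195)=0.7986>−1
Confirm numerically:
  x=-0.429: |R|=0.79940 <1
  x=-0.407: |R|=0.79857 <1
  x=-0.390: |R|=0.79876 <1
  x=-0.928: |R|=1.14075 >1
  x=-0.841: |R|=1.03675 >1
Stable set (-0.8058, 0).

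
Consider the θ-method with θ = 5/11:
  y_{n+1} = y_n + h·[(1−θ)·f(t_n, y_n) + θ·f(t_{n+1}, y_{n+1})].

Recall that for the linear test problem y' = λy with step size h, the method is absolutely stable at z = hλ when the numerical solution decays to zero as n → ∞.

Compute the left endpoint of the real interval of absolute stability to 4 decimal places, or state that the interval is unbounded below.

z* = -22.0000.

Set f=λy, z=hλ:
  y_{n+1} = y_n + z·[6/11·y_n + 5/11·y_{n+1}] ⇒ (1 − 5/11z)y_{n+1} = (1 + 6/11z)y_n
  so R(z) = (1 + 6/11z)/(1 − 5/11z).

Need |R(x)|<1, x<0.
x=-0.99: |R|=0.3172
R=−1: 1+6/11x = −1+5/11x ⇒ -1/11x=2 ⇒ x=2/(-1/11)=-22.0000
Confirm numerically:
  x=-13.575: |R|=0.89319 <1
  x=-12.783: |R|=0.87697 <1
  x=-12.013: |R|=0.85947 <1
  x=-11.116: |R|=0.83653 <1
  x=-22.599: |R|=1.00483 >1
  x=-22.522: |R|=1.00422 >1
  x=-22.054: |R|=1.00045 >1
Interval (-22.0000, 0).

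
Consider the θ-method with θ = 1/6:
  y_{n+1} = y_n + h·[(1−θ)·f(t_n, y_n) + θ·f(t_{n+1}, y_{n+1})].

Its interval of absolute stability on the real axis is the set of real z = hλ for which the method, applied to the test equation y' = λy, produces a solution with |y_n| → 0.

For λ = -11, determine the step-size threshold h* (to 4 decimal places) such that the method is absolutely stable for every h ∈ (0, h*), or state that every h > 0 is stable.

With y'=λy (z=hλ):
  y_{n+1} = y_n + z·[5/6·y_n + 1/6·y_{n+1}] ⇒ (1 − 1/6z)y_{n+1} = (1 + 5/6z)y_n
  so R(z) = (1 + 5/6z)/(1 − 1/6z).

Solve |R(x)|<1 on ℝ⁻.
x=-1.67: |R|=0.3064
R=−1: 1+5/6x = −1+1/6x ⇒ -2/3x=2 ⇒ x=2/(-2/3)=-3.0000
Confirm numerically:
  x=-2.699: |R|=0.86159 <1
  x=-1.863: |R|=0.42159 <1
  x=-1.439: |R|=0.16064 <1
  x=-3.562: |R|=1.23510 >1
  x=-3.472: |R|=1.19932 >1
  x=-3.425: |R|=1.18037 >1
So |R|<1 on (-3.0000, 0).

(-3.0000,0); λ=-11 ⇒ h* = (3)/11 = 0.2727.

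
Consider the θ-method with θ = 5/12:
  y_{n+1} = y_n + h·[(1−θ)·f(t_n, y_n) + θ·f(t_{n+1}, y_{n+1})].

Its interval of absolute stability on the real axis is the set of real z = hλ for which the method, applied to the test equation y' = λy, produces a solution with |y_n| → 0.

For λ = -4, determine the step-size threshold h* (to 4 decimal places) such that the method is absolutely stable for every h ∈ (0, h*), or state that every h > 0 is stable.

(-12.0000,0); λ=-4 ⇒ h* = (12)/4 = 3.0000.

On y'=λy, z=hλ:
  y_{n+1} = y_n + z·[7/12·y_n + 5/12·y_{n+1}] ⇒ (1 − 5/12z)y_{n+1} = (1 + 7/12z)y_n
  R(z) = (1 + 7/12z)/(1 − 5/12z).

Boundary: |R(x)|=1, x<0.
x=-0.5: |R|=0.5862
R=−1: 1+7/12x = −1+5/12x ⇒ -1/6x=2 ⇒ x=2/(-1/6)=-12.0000
Confirm numerically:
  x=-10.555: |R|=0.95538 <1
  x=-9.017: |R|=0.89549 <1
  x=-8.473: |R|=0.87025 <1
  x=-5.713: |R|=0.69003 <1
  x=-12.530: |R|=1.01420 >1
  x=-12.200: |R|=1.00548 >1
Interval (-12.0000, 0).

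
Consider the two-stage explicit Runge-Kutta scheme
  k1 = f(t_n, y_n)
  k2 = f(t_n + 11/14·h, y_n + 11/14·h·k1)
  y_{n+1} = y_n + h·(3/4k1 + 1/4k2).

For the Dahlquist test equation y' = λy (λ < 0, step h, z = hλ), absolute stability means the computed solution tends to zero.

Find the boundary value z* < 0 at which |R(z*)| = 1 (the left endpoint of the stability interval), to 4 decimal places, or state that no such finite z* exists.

z* = -5.0909.

With y'=λy (z=hλ):
  k1=λy_n ⇒ h·k1=z·y_n;  k2=λ(1+11/14z)y_n ⇒ h·k2=z(1+11/14z)y_n
  y_{n+1}/y_n = 1 + 3/4z + 1/4z(1+11/14z) = 1 + z + 11/56z²
  Hence R(z) = 1 + z + 11/56z².

Find x<0 with |R(x)|<1.
x=-0.72: |R|=0.3818
R=1: x+11/56x²=0 ⇒ x=−56/11=-5.0909; min R=1−1/(4·11/56)=-0.2727>−1
Confirm numerically:
  x=-4.740: |R|=0.67328 <1
  x=-3.694: |R|=0.01361 <1
  x=-2.701: |R|=0.26797 <1
  x=-2.332: |R|=0.26378 <1
  x=-5.617: |R|=1.58046 >1
  x=-5.546: |R|=1.49577 >1
  x=-5.234: |R|=1.14711 >1
So |R|<1 on (-5.0909, 0).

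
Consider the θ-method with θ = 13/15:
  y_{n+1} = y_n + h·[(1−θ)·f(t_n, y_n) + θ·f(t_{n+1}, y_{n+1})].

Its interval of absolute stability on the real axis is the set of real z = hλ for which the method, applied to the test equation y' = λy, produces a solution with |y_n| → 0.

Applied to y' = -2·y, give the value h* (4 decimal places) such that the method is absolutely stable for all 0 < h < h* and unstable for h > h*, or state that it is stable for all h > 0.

unbounded; (−∞, 0). Any h>0 works for λ=-2.

On y'=λy, z=hλ:
  y_{n+1} = y_n + z·[2/15·y_n + 13/15·y_{n+1}] ⇒ (1 − 13/15z)y_{n+1} = (1 + 2/15z)y_n
  Hence R(z) = (1 + 2/15z)/(1 − 13/15z).

Need |R(x)|<1, x<0.
x=-0.42: |R|=0.6921
x=-2: |R|=0.2683
x=-10: |R|=0.0345
x=-100: |R|=0.1407
θ=13/15≥1/2 ⇒ |1+2/15x|<|1−13/15x| ∀x<0 ⇒ interval (−∞,0).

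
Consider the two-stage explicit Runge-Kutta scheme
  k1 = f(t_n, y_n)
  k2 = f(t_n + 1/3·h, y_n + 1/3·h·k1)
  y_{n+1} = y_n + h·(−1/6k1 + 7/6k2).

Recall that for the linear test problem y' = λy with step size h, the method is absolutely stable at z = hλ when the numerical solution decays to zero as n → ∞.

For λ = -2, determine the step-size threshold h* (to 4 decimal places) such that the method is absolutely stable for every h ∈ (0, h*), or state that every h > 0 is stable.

Set f=λy, z=hλ:
  k1=λy_n ⇒ h·k1=z·y_n;  k2=λ(1+1/3z)y_n ⇒ h·k2=z(1+1/3z)y_n
  y_{n+1}/y_n = 1 − 1/6z + 7/6z(1+1/3z) = 1 + z + 7/18z²
  so R(z) = 1 + z + 7/18z².

Need |R(x)|<1, x<0.
x=-1.25: |R|=0.3576
R=1: x+7/18x²=0 ⇒ x=−18/7=-2.5714; min R=1−1/(4·7/18)=0.3571>−1
Confirm numerically:
  x=-1.575: |R|=0.38969 <1
  x=-1.546: |R|=0.38349 <1
  x=-1.519: |R|=0.37831 <1
  x=-3.162: |R|=1.72621 >1
  x=-2.841: |R|=1.29783 >1
  x=-2.737: |R|=1.17623 >1
Stable set (-2.5714, 0).

(-2.5714,0); λ=-2 ⇒ h* = (18/7)/2 = 1.2857.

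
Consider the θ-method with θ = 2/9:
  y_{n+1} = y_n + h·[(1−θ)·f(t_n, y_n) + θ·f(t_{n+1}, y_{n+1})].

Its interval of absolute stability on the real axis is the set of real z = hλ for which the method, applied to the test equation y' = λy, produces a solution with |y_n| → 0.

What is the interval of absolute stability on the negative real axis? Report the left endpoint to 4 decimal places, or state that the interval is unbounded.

On y'=λy, z=hλ:
  y_{n+1} = y_n + z·[7/9·y_n + 2/9·y_{n+1}] ⇒ (1 − 2/9z)y_{n+1} = (1 + 7/9z)y_n
  Hence R(z) = (1 + 7/9z)/(1 − 2/9z).

Find x<0 with |R(x)|<1.
x=-1.52: |R|=0.1362
R=−1: 1+7/9x = −1+2/9x ⇒ -5/9x=2 ⇒ x=2/(-5/9)=-3.6000
Confirm numerically:
  x=-3.412: |R|=0.94060 <1
  x=-3.036: |R|=0.81290 <1
  x=-2.930: |R|=0.77456 <1
  x=-1.988: |R|=0.37885 <1
  x=-3.857: |R|=1.07688 >1
  x=-3.782: |R|=1.05494 >1
  x=-3.751: |R|=1.04575 >1
Interval (-3.6000, 0).

z∈(-3.6000,0).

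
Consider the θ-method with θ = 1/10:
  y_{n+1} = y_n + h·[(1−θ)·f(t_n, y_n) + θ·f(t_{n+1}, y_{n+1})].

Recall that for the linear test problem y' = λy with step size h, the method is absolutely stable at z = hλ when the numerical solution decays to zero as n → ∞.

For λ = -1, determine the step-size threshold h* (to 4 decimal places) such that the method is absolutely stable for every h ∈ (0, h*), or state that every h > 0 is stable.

(-2.5000,0); λ=-1 ⇒ h* = (5/2)/1 = 2.5000.

Set f=λy, z=hλ:
  y_{n+1} = y_n + z·[9/10·y_n + 1/10·y_{n+1}] ⇒ (1 − 1/10z)y_{n+1} = (1 + 9/10z)y_n
  Hence R(z) = (1 + 9/10z)/(1 − 1/10z).

Find x<0 with |R(x)|<1.
x=-1.24: |R|=0.1032
R=−1: 1+9/10x = −1+1/10x ⇒ -4/5x=2 ⇒ x=2/(-4/5)=-2.5000
Confirm numerically:
  x=-2.424: |R|=0.95106 <1
  x=-2.254: |R|=0.83940 <1
  x=-2.213: |R|=0.81200 <1
  x=-1.773: |R|=0.50599 <1
  x=-2.881: |R|=1.23663 >1
  x=-2.857: |R|=1.22214 >1
  x=-2.636: |R|=1.08610 >1
So |R|<1 on (-2.5000, 0).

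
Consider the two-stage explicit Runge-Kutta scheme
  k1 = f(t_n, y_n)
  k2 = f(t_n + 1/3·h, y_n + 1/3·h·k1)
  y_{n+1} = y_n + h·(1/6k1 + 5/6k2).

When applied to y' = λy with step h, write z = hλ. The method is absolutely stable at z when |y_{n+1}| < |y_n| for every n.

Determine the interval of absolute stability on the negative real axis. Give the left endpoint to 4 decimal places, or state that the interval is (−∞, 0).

z∈(-3.6000,0).

Set f=λy, z=hλ:
  k1=λy_n ⇒ h·k1=z·y_n;  k2=λ(1+1/3z)y_n ⇒ h·k2=z(1+1/3z)y_n
  y_{n+1}/y_n = 1 + 1/6z + 5/6z(1+1/3z) = 1 + z + 5/18z²
  R(z) = 1 + z + 5/18z².

Solve |R(x)|<1 on ℝ⁻.
x=-1.29: |R|=0.1723
R=1: x+5/18x²=0 ⇒ x=−18/5=-3.6000; min R=1−1/(4·5/18)=0.1000>−1
Confirm numerically:
  x=-2.317: |R|=0.17425 <1
  x=-2.215: |R|=0.14784 <1
  x=-2.065: |R|=0.11951 <1
  x=-4.142: |R|=1.62360 >1
  x=-3.633: |R|=1.03330 >1
Interval (-3.6000, 0).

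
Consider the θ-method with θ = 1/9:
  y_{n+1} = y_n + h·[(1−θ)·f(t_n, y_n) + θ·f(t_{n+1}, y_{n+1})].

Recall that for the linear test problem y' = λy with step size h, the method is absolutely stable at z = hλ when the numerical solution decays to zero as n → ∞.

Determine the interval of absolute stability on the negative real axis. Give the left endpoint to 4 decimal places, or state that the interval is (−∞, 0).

(-2.5714, 0).

With y'=λy (z=hλ):
  y_{n+1} = y_n + z·[8/9·y_n + 1/9·y_{n+1}] ⇒ (1 − 1/9z)y_{n+1} = (1 + 8/9z)y_n
  ⇒ R(z) = (1 + 8/9z)/(1 − 1/9z).

Need |R(x)|<1, x<0.
x=-1.08: |R|=0.0357
R=−1: 1+8/9x = −1+1/9x ⇒ -7/9x=2 ⇒ x=2/(-7/9)=-2.5714
Confirm numerically:
  x=-2.124: |R|=0.71845 <1
  x=-2.100: |R|=0.70270 <1
  x=-1.272: |R|=0.11449 <1
  x=-3.106: |R|=1.30910 >1
  x=-2.722: |R|=1.08992 >1
Stable set (-2.5714, 0).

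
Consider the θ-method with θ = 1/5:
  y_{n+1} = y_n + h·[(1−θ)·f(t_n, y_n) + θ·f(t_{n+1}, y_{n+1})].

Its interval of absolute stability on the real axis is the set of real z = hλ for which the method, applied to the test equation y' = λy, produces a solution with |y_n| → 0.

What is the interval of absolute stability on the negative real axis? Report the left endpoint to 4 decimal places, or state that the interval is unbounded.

(-3.3333, 0).

On y'=λy, z=hλ:
  y_{n+1} = y_n + z·[4/5·y_n + 1/5·y_{n+1}] ⇒ (1 − 1/5z)y_{n+1} = (1 + 4/5z)y_n
  R(z) = (1 + 4/5z)/(1 − 1/5z).

Find x<0 with |R(x)|<1.
x=-1.58: |R|=0.2006
R=−1: 1+4/5x = −1+1/5x ⇒ -3/5x=2 ⇒ x=2/(-3/5)=-3.3333
Confirm numerically:
  x=-3.245: |R|=0.96786 <1
  x=-2.981: |R|=0.86756 <1
  x=-2.576: |R|=0.70011 <1
  x=-3.910: |R|=1.19416 >1
  x=-3.451: |R|=1.04177 >1
So |R|<1 on (-3.3333, 0).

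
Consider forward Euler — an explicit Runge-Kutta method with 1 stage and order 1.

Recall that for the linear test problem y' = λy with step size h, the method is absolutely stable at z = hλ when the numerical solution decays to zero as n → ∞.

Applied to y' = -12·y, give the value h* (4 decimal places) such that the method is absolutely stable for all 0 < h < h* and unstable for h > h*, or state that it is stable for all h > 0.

(-2.0000,0); λ=-12 ⇒ h* = 0.1667.

Set f=λy, z=hλ:
  order 1, 1-stage ⇒ R(z)=1+z
  (e.g. R(-0.74)=0.26000, |R|=0.26000)

Find x<0 with |R(x)|<1.
x=-0.74: |R|=0.2600
|R(-1.78)|=0.7800 |R(-0.81)|=0.1900 |R(-0.59)|=0.4100
Bisect:
  x_lo=-2.6966 |R|=1.6966  x_hi=-0.3400 |R|=0.6600
  mid=-1.51833 |R|=0.51833 →hi
  mid=-2.10748 |R|=1.10748 →lo
  mid=-1.81291 |R|=0.81291 →hi
  mid=-1.96019 |R|=0.96019 →hi
  mid=-2.03384 |R|=1.03384 →lo
  mid=-1.99702 |R|=0.99702 →hi
  mid=-2.01543 |R|=1.01543 →lo
  mid=-2.00622 |R|=1.00622 →lo
  mid=-2.00162 |R|=1.00162 →lo
  ...
  [-2.00004,-1.99989] ⇒ x*=-2.0000
So |R|<1 on (-2.0000, 0).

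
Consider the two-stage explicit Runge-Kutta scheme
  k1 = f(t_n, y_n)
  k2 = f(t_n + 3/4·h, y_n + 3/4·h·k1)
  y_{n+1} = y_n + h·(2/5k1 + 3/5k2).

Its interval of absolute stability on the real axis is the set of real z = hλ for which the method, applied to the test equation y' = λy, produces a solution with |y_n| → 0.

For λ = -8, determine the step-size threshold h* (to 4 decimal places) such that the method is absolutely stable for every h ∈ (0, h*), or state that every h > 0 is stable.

With y'=λy (z=hλ):
  k1=λy_n ⇒ h·k1=z·y_n;  k2=λ(1+3/4z)y_n ⇒ h·k2=z(1+3/4z)y_n
  y_{n+1}/y_n = 1 + 2/5z + 3/5z(1+3/4z) = 1 + z + 9/20z²
  Hence R(z) = 1 + z + 9/20z².

Need |R(x)|<1, x<0.
x=-1.56: |R|=0.5351
R=1: x+9/20x²=0 ⇒ x=−20/9=-2.2222; min R=1−1/(4·9/20)=0.4444>−1
Confirm numerically:
  x=-2.192: |R|=0.97019 <1
  x=-2.029: |R|=0.82358 <1
  x=-1.587: |R|=0.54636 <1
  x=-2.689: |R|=1.56482 >1
  x=-2.623: |R|=1.47306 >1
Interval (-2.2222, 0).

(-2.2222,0); λ=-8 ⇒ h* = (20/9)/8 = 0.2778.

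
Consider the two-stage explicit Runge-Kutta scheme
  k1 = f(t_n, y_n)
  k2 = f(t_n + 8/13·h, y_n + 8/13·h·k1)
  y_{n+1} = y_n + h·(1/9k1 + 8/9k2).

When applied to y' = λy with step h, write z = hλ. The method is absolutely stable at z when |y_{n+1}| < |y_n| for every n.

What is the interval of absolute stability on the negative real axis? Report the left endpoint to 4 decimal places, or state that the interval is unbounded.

z∈(-1.8281,0).

Test eqn y'=λy, z=hλ:
  k1=λy_n ⇒ h·k1=z·y_n;  k2=λ(1+8/13z)y_n ⇒ h·k2=z(1+8/13z)y_n
  y_{n+1}/y_n = 1 + 1/9z + 8/9z(1+8/13z) = 1 + z + 64/117z²
  R(z) = 1 + z + 64/117z².

Need |R(x)|<1, x<0.
x=-0.54: |R|=0.6195
R=1: x+64/117x²=0 ⇒ x=−117/64=-1.8281; min R=1−1/(4·64/117)=0.5430>−1
Confirm numerically:
  x=-1.346: |R|=0.64502 <1
  x=-1.110: |R|=0.56397 <1
  x=-0.963: |R|=0.54428 <1
  x=-0.874: |R|=0.54385 <1
  x=-2.227: |R|=1.48590 >1
  x=-2.183: |R|=1.42376 >1
So |R|<1 on (-1.8281, 0).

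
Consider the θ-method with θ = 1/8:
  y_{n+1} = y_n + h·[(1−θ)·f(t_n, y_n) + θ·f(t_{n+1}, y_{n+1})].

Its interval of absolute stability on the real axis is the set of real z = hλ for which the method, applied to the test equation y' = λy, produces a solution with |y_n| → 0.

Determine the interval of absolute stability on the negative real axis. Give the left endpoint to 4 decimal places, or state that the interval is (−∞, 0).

z∈(-2.6667,0).

On y'=λy, z=hλ:
  y_{n+1} = y_n + z·[7/8·y_n + 1/8·y_{n+1}] ⇒ (1 − 1/8z)y_{n+1} = (1 + 7/8z)y_n
  Hence R(z) = (1 + 7/8z)/(1 − 1/8z).

Find x<0 with |R(x)|<1.
x=-1.41: |R|=0.1987
R=−1: 1+7/8x = −1+1/8x ⇒ -3/4x=2 ⇒ x=2/(-3/4)=-2.6667
Confirm numerically:
  x=-2.387: |R|=0.83845 <1
  x=-1.722: |R|=0.41699 <1
  x=-1.165: |R|=0.01691 <1
  x=-3.061: |R|=1.21390 >1
  x=-3.000: |R|=1.18182 >1
  x=-2.867: |R|=1.11061 >1
So |R|<1 on (-2.6667, 0).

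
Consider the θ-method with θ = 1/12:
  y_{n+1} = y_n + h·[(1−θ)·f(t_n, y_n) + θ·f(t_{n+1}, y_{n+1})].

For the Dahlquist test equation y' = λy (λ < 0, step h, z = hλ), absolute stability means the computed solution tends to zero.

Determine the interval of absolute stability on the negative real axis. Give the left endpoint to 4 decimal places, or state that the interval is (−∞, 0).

z∈(-2.4000,0).

Set f=λy, z=hλ:
  y_{n+1} = y_n + z·[11/12·y_n + 1/12·y_{n+1}] ⇒ (1 − 1/12z)y_{n+1} = (1 + 11/12z)y_n
  Hence R(z) = (1 + 11/12z)/(1 − 1/12z).

Need |R(x)|<1, x<0.
x=-1.63: |R|=0.4351
R=−1: 1+11/12x = −1+1/12x ⇒ -5/6x=2 ⇒ x=2/(-5/6)=-2.4000
Confirm numerically:
  x=-2.370: |R|=0.97912 <1
  x=-2.230: |R|=0.88053 <1
  x=-1.617: |R|=0.42498 <1
  x=-2.615: |R|=1.14711 >1
  x=-2.434: |R|=1.02356 >1
So |R|<1 on (-2.4000, 0).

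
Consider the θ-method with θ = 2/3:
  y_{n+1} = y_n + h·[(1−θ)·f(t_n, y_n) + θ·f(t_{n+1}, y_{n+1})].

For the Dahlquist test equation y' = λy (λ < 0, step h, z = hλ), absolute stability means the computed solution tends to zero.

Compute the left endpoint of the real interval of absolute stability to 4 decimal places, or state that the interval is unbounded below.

Set f=λy, z=hλ:
  y_{n+1} = y_n + z·[1/3·y_n + 2/3·y_{n+1}] ⇒ (1 − 2/3z)y_{n+1} = (1 + 1/3z)y_n
  Hence R(z) = (1 + 1/3z)/(1 − 2/3z).

Need |R(x)|<1, x<0.
x=-1.08: |R|=0.3721
x=-2: |R|=0.1429
x=-10: |R|=0.3043
x=-100: |R|=0.4778
θ=2/3≥1/2 ⇒ |1+1/3x|<|1−2/3x| ∀x<0 ⇒ interval (−∞,0).

(−∞, 0) — no finite endpoint.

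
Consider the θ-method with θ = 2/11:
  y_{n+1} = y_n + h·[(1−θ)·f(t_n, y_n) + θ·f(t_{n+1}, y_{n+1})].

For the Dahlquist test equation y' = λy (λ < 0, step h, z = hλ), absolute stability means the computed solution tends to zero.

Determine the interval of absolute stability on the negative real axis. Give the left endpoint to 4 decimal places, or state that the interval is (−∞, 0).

z∈(-3.1429,0).

Test eqn y'=λy, z=hλ:
  y_{n+1} = y_n + z·[9/11·y_n + 2/11·y_{n+1}] ⇒ (1 − 2/11z)y_{n+1} = (1 + 9/11z)y_n
  so R(z) = (1 + 9/11z)/(1 − 2/11z).

Boundary: |R(x)|=1, x<0.
x=-1.24: |R|=0.0119
R=−1: 1+9/11x = −1+2/11x ⇒ -7/11x=2 ⇒ x=2/(-7/11)=-3.1429
Confirm numerically:
  x=-3.031: |R|=0.95411 <1
  x=-2.479: |R|=0.70880 <1
  x=-2.327: |R|=0.63517 <1
  x=-2.027: |R|=0.48113 <1
  x=-3.563: |R|=1.16225 >1
  x=-3.521: |R|=1.14671 >1
So |R|<1 on (-3.1429, 0).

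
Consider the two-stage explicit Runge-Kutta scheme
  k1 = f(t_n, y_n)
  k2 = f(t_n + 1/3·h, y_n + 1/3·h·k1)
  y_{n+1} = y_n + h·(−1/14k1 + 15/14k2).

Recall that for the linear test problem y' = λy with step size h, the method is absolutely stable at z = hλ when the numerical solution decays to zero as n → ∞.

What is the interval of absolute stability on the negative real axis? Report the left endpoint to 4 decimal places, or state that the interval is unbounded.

(-2.8000, 0).

Test eqn y'=λy, z=hλ:
  k1=λy_n ⇒ h·k1=z·y_n;  k2=λ(1+1/3z)y_n ⇒ h·k2=z(1+1/3z)y_n
  y_{n+1}/y_n = 1 − 1/14z + 15/14z(1+1/3z) = 1 + z + 5/14z²
  ⇒ R(z) = 1 + z + 5/14z².

Solve |R(x)|<1 on ℝ⁻.
x=-0.74: |R|=0.4556
R=1: x+5/14x²=0 ⇒ x=−14/5=-2.8000; min R=1−1/(4·5/14)=0.3000>−1
Confirm numerically:
  x=-2.588: |R|=0.80405 <1
  x=-1.919: |R|=0.39620 <1
  x=-1.837: |R|=0.36820 <1
  x=-1.626: |R|=0.31824 <1
  x=-3.180: |R|=1.43157 >1
  x=-2.972: |R|=1.18257 >1
So |R|<1 on (-2.8000, 0).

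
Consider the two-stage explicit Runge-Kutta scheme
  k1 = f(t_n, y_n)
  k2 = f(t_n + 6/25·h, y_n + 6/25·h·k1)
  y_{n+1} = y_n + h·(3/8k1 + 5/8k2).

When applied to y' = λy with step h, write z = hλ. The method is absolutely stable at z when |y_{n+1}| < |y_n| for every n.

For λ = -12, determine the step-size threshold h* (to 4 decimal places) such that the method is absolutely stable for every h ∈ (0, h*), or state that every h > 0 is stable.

(-6.6667,0); λ=-12 ⇒ h* = (20/3)/12 = 0.5556.

Set f=λy, z=hλ:
  k1=λy_n ⇒ h·k1=z·y_n;  k2=λ(1+6/25z)y_n ⇒ h·k2=z(1+6/25z)y_n
  y_{n+1}/y_n = 1 + 3/8z + 5/8z(1+6/25z) = 1 + z + 3/20z²
  R(z) = 1 + z + 3/20z².

Find x<0 with |R(x)|<1.
x=-0.86: |R|=0.2509
R=1: x+3/20x²=0 ⇒ x=−20/3=-6.6667; min R=1−1/(4·3/20)=-0.6667>−1
Confirm numerically:
  x=-6.517: |R|=0.85369 <1
  x=-5.937: |R|=0.35020 <1
  x=-4.146: |R|=0.56760 <1
  x=-3.839: |R|=0.62831 <1
  x=-6.907: |R|=1.24900 >1
  x=-6.771: |R|=1.10597 >1
  x=-6.702: |R|=1.03552 >1
Stable set (-6.6667, 0).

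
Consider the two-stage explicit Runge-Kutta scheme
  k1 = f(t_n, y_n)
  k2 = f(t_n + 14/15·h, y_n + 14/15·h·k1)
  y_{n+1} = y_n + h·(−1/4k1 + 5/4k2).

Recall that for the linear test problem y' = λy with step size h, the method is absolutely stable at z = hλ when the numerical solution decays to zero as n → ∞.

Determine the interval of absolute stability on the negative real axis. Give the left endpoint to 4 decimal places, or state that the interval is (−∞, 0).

z∈(-0.8571,0).

On y'=λy, z=hλ:
  k1=λy_n ⇒ h·k1=z·y_n;  k2=λ(1+14/15z)y_n ⇒ h·k2=z(1+14/15z)y_n
  y_{n+1}/y_n = 1 − 1/4z + 5/4z(1+14/15z) = 1 + z + 7/6z²
  so R(z) = 1 + z + 7/6z².

Solve |R(x)|<1 on ℝ⁻.
x=-1.69: |R|=2.6421
R=1: x+7/6x²=0 ⇒ x=−6/7=-0.8571; min R=1−1/(4·7/6)=0.7857>−1
Confirm numerically:
  x=-0.588: |R|=0.81537 <1
  x=-0.492: |R|=0.79041 <1
  x=-0.433: |R|=0.78574 <1
  x=-1.388: |R|=1.85963 >1
  x=-1.086: |R|=1.28996 >1
  x=-1.075: |R|=1.27323 >1
So |R|<1 on (-0.8571, 0).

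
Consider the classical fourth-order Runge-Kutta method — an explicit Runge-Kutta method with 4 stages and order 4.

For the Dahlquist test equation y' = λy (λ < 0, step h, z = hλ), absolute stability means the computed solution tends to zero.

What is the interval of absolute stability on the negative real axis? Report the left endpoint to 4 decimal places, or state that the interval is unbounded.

On y'=λy, z=hλ:
  order 4, 4-stage ⇒ R(z)=1+z+z^2/2+z^3/6+z^4/24
  (e.g. R(-0.75)=0.47412, |R|=0.47412)

Need |R(x)|<1, x<0.
x=-0.75: |R|=0.4741
|R(-2.69)|=0.8656 |R(-1.91)|=0.3073 |R(-0.52)|=0.5948
Bisect:
  x_lo=-3.4472 |R|=2.5508  x_hi=-0.3116 |R|=0.7323
  mid=-1.87937 |R|=0.30011 →hi
  mid=-2.66327 |R|=0.83108 →hi
  mid=-3.05522 |R|=1.48930 →lo
  mid=-2.85924 |R|=1.11734 →lo
  mid=-2.76126 |R|=0.96436 →hi
  mid=-2.81025 |R|=1.03828 →lo
  mid=-2.78575 |R|=1.00069 →lo
  ...
  [-2.78537,-2.78518] ⇒ x*=-2.7853
Stable set (-2.7853, 0).

(-2.7853, 0).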